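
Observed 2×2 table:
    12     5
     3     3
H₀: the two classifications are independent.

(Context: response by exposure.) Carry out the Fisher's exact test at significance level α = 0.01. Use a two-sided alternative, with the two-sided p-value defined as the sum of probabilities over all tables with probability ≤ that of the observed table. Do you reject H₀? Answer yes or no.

reject H₀: no

Margins: r₁=17, r₂=6, c₁=15, c₂=8, n=23
p_obs = C(17,12)·C(6,3)/C(23,15); sum pmf over tables with pmf ≤ p_obs
p-value (two-sided) = 0.62139
At α=0.01: p ≥ α → fail to reject H₀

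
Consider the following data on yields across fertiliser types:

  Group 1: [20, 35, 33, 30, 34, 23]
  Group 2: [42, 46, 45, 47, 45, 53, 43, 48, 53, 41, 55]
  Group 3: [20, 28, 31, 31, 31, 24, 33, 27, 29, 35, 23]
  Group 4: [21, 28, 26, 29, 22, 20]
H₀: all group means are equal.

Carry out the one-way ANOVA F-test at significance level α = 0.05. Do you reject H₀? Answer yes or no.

Group means [29.17, 47.09, 28.36, 24.33], grand mean 33.853
SSB = Σnᵢ(x̄ᵢ−x̄)² = 2934.643; SSW = ΣΣ(x−x̄ᵢ)² = 697.621
MSB = 2934.643/3 = 978.2145; MSW = 697.621/30 = 23.2540
F = MSB/MSW = 42.0664
df = (3, 30)
p-value (upper-tail) = 0.00000
At α=0.05: p < α → reject H₀

reject H₀: yes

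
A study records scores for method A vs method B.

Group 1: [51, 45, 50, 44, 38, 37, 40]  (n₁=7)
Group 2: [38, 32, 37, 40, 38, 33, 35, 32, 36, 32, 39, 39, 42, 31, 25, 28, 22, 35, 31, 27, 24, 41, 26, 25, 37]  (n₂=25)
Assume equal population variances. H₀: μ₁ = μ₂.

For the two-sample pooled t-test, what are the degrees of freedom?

df = n₁ + n₂ − 2 = 7 + 25 − 2 = 30

degrees of freedom = 30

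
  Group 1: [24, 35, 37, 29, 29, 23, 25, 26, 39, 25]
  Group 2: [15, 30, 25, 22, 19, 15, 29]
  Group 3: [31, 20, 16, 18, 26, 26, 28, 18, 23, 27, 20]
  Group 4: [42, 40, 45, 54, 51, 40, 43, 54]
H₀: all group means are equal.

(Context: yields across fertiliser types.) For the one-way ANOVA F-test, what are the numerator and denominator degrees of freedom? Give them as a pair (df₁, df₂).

k = 4 groups, N = 36 total
df = (k−1, N−k) = (4−1, 36−4) = (3, 32)

degrees of freedom = [3, 32]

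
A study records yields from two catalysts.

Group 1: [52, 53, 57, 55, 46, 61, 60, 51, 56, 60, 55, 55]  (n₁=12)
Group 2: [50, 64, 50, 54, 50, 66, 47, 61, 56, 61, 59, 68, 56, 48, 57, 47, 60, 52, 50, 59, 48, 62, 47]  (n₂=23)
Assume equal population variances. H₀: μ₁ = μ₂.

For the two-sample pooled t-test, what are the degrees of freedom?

degrees of freedom = 33

df = n₁ + n₂ − 2 = 12 + 23 − 2 = 33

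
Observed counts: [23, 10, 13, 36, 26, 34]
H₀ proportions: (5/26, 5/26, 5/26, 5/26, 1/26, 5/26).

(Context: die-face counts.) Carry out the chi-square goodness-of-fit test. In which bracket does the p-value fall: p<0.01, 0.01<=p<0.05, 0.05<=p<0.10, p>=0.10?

p-value bracket: p<0.01

n = 142; E_i = n·p_i = [27.31, 27.31, 27.31, 27.31, 5.46, 27.31]
χ² = (23−27.31)²/27.31 + (10−27.31)²/27.31 + (13−27.31)²/27.31 + (36−27.31)²/27.31 + (26−5.46)²/5.46 + (34−27.31)²/27.31 = 100.7887
df = 5
p-value (upper-tail) = 0.00000
→ bracket: p<0.01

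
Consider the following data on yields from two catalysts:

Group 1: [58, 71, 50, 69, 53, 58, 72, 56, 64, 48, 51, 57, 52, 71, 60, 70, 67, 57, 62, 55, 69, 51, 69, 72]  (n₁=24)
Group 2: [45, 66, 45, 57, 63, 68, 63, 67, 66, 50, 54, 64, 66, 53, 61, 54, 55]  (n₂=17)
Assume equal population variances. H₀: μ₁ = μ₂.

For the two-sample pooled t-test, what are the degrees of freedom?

degrees of freedom = 39

df = n₁ + n₂ − 2 = 24 + 17 − 2 = 39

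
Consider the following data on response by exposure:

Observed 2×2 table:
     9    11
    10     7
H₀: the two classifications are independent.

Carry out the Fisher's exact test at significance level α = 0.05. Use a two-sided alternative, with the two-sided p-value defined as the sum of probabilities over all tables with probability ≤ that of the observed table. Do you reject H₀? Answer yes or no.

reject H₀: no

Margins: r₁=20, r₂=17, c₁=19, c₂=18, n=37
p_obs = C(20,9)·C(17,10)/C(37,19); sum pmf over tables with pmf ≤ p_obs
p-value (two-sided) = 0.51481
At α=0.05: p ≥ α → fail to reject H₀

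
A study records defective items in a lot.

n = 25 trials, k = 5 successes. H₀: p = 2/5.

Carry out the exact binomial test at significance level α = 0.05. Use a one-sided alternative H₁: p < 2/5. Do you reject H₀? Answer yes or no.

Exact binomial: n=25, k=5, p₀=2/5=0.4000
P(X≤5) from Σ C(n,i)·p₀^i·(1−p₀)^(n−i)
p-value (one-sided, H₁ less) = 0.02936
At α=0.05: p < α → reject H₀

reject H₀: yes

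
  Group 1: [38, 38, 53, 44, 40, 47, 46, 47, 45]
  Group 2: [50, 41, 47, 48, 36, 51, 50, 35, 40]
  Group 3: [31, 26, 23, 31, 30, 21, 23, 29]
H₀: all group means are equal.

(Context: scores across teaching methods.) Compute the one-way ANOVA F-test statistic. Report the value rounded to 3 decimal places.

Group means [44.22, 44.22, 26.75], grand mean 38.846
SSB = Σnᵢ(x̄ᵢ−x̄)² = 1690.774; SSW = ΣΣ(x−x̄ᵢ)² = 620.611
MSB = 1690.774/2 = 845.3868; MSW = 620.611/23 = 26.9831
F = MSB/MSW = 31.3302
df = (2, 23)

test statistic = 31.330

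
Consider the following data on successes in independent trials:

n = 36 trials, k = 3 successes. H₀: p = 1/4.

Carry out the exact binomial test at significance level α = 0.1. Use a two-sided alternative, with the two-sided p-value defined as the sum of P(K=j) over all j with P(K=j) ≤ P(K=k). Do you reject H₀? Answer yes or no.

reject H₀: yes

Exact binomial: n=36, k=3, p₀=1/4=0.2500
P(X=j) = C(n,j)·p₀^j·(1−p₀)^(n−j); p = Σ P(X=j) over j with P(X=j) ≤ P(X=3)
p-value (two-sided) = 0.01962
At α=0.1: p < α → reject H₀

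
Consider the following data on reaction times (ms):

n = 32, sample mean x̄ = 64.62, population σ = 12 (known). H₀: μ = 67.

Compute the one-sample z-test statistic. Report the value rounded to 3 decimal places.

test statistic = -1.122

SE = σ/√n = 12/√32 = 2.1213
z = (x̄−μ₀)/SE = (64.62−67)/2.1213 = -1.1219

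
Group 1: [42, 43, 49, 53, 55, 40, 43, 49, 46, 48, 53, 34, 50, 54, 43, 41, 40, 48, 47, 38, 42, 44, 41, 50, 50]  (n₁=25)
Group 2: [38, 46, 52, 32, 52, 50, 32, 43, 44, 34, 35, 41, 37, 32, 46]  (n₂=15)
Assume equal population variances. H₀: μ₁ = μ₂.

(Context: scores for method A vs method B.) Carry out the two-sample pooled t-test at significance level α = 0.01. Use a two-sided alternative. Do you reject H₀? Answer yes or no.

reject H₀: no

x̄₁=45.720, s₁=5.435, n₁=25
x̄₂=40.933, s₂=7.265, n₂=15
s_p² = [24·5.435² + 14·7.265²]/38 = 38.1046
SE = √(s_p²·(1/25+1/15)) = 2.0161
t = (45.720−40.933)/2.0161 = 2.3743
df = 38
p-value (two-sided) = 0.02274
At α=0.01: p ≥ α → fail to reject H₀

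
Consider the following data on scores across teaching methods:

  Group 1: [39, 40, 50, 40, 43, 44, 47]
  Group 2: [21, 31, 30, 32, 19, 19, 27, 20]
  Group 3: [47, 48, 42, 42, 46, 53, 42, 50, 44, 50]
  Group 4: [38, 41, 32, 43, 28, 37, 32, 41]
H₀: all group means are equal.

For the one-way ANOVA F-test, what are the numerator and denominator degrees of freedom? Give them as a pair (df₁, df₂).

k = 4 groups, N = 33 total
df = (k−1, N−k) = (4−1, 33−4) = (3, 29)

degrees of freedom = [3, 29]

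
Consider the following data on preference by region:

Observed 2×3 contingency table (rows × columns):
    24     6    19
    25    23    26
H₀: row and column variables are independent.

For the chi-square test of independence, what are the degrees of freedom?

df = (r−1)(c−1) = (2−1)·(3−1) = 2

degrees of freedom = 2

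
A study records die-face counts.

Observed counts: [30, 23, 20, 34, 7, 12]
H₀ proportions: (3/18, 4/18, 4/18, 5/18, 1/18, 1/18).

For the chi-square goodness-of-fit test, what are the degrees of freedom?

df = k − 1 = 6 − 1 = 5

degrees of freedom = 5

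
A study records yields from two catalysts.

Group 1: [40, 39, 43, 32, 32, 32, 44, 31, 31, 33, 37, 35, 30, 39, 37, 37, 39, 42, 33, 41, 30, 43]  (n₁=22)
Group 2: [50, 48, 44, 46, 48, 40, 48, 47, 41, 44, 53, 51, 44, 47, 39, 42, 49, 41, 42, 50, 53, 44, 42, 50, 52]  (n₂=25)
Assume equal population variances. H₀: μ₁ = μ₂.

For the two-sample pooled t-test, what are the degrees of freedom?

df = n₁ + n₂ − 2 = 22 + 25 − 2 = 45

degrees of freedom = 45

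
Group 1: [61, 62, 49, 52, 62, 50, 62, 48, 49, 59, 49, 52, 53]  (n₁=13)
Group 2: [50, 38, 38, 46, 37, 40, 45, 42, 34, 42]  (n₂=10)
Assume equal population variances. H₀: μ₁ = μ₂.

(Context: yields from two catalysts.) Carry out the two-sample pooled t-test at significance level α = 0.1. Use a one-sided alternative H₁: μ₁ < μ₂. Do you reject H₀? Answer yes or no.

x̄₁=54.462, s₁=5.768, n₁=13
x̄₂=41.200, s₂=4.803, n₂=10
s_p² = [12·5.768² + 9·4.803²]/21 = 28.8967
SE = √(s_p²·(1/13+1/10)) = 2.2611
t = (54.462−41.200)/2.2611 = 5.8651
df = 21
p-value (one-sided, H₁ less) = 1.00000
At α=0.1: p ≥ α → fail to reject H₀

reject H₀: no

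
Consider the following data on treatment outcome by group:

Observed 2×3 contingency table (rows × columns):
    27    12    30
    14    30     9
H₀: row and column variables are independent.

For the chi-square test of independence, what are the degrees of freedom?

degrees of freedom = 2

df = (r−1)(c−1) = (2−1)·(3−1) = 2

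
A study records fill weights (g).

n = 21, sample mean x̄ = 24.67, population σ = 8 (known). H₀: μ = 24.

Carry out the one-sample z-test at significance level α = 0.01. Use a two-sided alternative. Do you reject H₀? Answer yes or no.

SE = σ/√n = 8/√21 = 1.7457
z = (x̄−μ₀)/SE = (24.67−24)/1.7457 = 0.3838
p-value (two-sided) = 0.70113
At α=0.01: p ≥ α → fail to reject H₀

reject H₀: no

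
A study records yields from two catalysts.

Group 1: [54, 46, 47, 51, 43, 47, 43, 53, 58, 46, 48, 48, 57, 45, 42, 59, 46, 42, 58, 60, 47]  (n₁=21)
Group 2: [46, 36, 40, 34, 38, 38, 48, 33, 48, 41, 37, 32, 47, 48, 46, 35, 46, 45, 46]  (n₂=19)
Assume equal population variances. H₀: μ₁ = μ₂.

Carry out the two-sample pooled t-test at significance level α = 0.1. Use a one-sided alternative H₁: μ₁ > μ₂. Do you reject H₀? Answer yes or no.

x̄₁=49.524, s₁=5.972, n₁=21
x̄₂=41.263, s₂=5.714, n₂=19
s_p² = [20·5.972² + 18·5.714²]/38 = 34.2348
SE = √(s_p²·(1/21+1/19)) = 1.8526
t = (49.524−41.263)/1.8526 = 4.4590
df = 38
p-value (one-sided, H₁ greater) = 0.00004
At α=0.1: p < α → reject H₀

reject H₀: yes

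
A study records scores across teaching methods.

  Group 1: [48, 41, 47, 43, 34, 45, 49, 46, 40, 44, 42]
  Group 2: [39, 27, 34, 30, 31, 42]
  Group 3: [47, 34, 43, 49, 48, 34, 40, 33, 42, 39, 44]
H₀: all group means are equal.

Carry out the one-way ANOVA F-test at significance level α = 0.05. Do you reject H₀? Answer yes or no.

reject H₀: yes

Group means [43.55, 33.83, 41.18], grand mean 40.536
SSB = Σnᵢ(x̄ᵢ−x̄)² = 373.767; SSW = ΣΣ(x−x̄ᵢ)² = 675.197
MSB = 373.767/2 = 186.8837; MSW = 675.197/25 = 27.0079
F = MSB/MSW = 6.9196
df = (2, 25)
p-value (upper-tail) = 0.00406
At α=0.05: p < α → reject H₀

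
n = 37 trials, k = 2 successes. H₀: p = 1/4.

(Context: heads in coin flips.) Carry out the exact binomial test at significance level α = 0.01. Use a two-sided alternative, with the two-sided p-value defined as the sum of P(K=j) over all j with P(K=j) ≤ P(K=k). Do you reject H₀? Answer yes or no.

reject H₀: yes

Exact binomial: n=37, k=2, p₀=1/4=0.2500
P(X=j) = C(n,j)·p₀^j·(1−p₀)^(n−j); p = Σ P(X=j) over j with P(X=j) ≤ P(X=2)
p-value (two-sided) = 0.00368
At α=0.01: p < α → reject H₀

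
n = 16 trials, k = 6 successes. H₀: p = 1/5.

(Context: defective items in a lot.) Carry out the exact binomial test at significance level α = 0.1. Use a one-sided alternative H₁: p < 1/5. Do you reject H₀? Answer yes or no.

Exact binomial: n=16, k=6, p₀=1/5=0.2000
P(X≤6) from Σ C(n,i)·p₀^i·(1−p₀)^(n−i)
p-value (one-sided, H₁ less) = 0.97334
At α=0.1: p ≥ α → fail to reject H₀

reject H₀: no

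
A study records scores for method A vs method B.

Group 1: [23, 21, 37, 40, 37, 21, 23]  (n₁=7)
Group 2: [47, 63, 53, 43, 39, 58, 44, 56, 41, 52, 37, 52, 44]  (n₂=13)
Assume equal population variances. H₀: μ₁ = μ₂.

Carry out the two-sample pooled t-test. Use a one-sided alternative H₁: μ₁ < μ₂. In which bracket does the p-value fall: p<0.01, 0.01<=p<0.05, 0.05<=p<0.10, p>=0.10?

x̄₁=28.857, s₁=8.649, n₁=7
x̄₂=48.385, s₂=7.922, n₂=13
s_p² = [6·8.649² + 12·7.922²]/18 = 66.7741
SE = √(s_p²·(1/7+1/13)) = 3.8309
t = (28.857−48.385)/3.8309 = -5.0974
df = 18
p-value (one-sided, H₁ less) = 0.00004
→ bracket: p<0.01

p-value bracket: p<0.01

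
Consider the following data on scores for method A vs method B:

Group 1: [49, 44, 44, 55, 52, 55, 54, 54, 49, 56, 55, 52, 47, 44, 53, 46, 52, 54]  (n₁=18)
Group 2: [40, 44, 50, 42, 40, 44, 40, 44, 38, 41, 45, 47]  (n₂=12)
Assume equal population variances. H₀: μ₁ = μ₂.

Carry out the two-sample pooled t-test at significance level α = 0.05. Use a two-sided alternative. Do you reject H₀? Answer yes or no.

x̄₁=50.833, s₁=4.218, n₁=18
x̄₂=42.917, s₂=3.423, n₂=12
s_p² = [17·4.218² + 11·3.423²]/28 = 15.4077
SE = √(s_p²·(1/18+1/12)) = 1.4629
t = (50.833−42.917)/1.4629 = 5.4118
df = 28
p-value (two-sided) = 0.00001
At α=0.05: p < α → reject H₀

reject H₀: yes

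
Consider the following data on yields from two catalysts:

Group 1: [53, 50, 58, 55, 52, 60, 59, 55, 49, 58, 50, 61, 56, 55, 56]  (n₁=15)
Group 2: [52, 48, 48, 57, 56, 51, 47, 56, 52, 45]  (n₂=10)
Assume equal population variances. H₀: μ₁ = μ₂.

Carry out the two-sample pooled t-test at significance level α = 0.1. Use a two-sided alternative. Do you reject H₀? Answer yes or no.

reject H₀: yes

x̄₁=55.133, s₁=3.739, n₁=15
x̄₂=51.200, s₂=4.185, n₂=10
s_p² = [14·3.739² + 9·4.185²]/23 = 15.3623
SE = √(s_p²·(1/15+1/10)) = 1.6001
t = (55.133−51.200)/1.6001 = 2.4581
df = 23
p-value (two-sided) = 0.02192
At α=0.1: p < α → reject H₀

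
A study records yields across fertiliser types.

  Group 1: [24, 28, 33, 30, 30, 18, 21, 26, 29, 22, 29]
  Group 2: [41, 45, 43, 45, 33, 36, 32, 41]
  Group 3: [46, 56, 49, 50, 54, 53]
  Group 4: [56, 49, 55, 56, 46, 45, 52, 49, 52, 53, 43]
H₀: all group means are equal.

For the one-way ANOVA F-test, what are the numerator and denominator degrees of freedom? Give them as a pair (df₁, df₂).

degrees of freedom = [3, 32]

k = 4 groups, N = 36 total
df = (k−1, N−k) = (4−1, 36−4) = (3, 32)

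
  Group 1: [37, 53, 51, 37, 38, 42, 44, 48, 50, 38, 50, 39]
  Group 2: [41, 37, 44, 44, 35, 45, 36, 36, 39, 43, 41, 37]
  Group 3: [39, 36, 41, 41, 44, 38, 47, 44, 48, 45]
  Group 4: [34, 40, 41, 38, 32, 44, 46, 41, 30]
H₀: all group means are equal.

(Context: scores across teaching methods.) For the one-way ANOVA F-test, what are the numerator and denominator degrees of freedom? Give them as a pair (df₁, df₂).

k = 4 groups, N = 43 total
df = (k−1, N−k) = (4−1, 43−4) = (3, 39)

degrees of freedom = [3, 39]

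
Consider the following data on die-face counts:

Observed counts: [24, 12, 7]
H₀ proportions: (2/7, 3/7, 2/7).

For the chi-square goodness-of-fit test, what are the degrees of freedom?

degrees of freedom = 2

df = k − 1 = 3 − 1 = 2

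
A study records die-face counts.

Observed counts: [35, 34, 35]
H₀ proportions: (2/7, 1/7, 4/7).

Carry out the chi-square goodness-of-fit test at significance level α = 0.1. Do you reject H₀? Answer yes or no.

n = 104; E_i = n·p_i = [29.71, 14.86, 59.43]
χ² = (35−29.71)²/29.71 + (34−14.86)²/14.86 + (35−59.43)²/59.43 = 35.6466
df = 2
p-value (upper-tail) = 0.00000
At α=0.1: p < α → reject H₀

reject H₀: yes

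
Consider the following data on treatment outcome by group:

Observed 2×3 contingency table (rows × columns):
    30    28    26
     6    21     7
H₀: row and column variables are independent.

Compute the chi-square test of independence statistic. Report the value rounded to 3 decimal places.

Row totals [84, 34], col totals [36, 49, 33], n=118
χ² = (30−25.63)²/25.63 + (28−34.88)²/34.88 + (26−23.49)²/23.49 + (6−10.37)²/10.37 + (21−14.12)²/14.12 + (7−9.51)²/9.51 = 8.2308
df = 2

test statistic = 8.231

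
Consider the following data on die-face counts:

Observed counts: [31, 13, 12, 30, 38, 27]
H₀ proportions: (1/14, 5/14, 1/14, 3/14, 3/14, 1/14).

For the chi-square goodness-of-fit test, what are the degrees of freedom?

degrees of freedom = 5

df = k − 1 = 6 − 1 = 5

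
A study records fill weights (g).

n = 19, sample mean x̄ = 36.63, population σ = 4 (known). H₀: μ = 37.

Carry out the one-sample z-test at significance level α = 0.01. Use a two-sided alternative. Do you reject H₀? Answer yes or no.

SE = σ/√n = 4/√19 = 0.9177
z = (x̄−μ₀)/SE = (36.63−37)/0.9177 = -0.4032
p-value (two-sided) = 0.68680
At α=0.01: p ≥ α → fail to reject H₀

reject H₀: no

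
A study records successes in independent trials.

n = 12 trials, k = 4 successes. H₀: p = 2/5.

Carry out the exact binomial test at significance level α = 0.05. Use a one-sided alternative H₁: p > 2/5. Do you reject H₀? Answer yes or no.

reject H₀: no

Exact binomial: n=12, k=4, p₀=2/5=0.4000
P(X≥4) from Σ C(n,i)·p₀^i·(1−p₀)^(n−i)
p-value (one-sided, H₁ greater) = 0.77466
At α=0.05: p ≥ α → fail to reject H₀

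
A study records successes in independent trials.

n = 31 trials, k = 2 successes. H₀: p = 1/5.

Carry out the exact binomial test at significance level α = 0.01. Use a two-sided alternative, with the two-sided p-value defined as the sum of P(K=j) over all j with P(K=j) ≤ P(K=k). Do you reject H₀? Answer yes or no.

Exact binomial: n=31, k=2, p₀=1/5=0.2000
P(X=j) = C(n,j)·p₀^j·(1−p₀)^(n−j); p = Σ P(X=j) over j with P(X=j) ≤ P(X=2)
p-value (two-sided) = 0.07016
At α=0.01: p ≥ α → fail to reject H₀

reject H₀: no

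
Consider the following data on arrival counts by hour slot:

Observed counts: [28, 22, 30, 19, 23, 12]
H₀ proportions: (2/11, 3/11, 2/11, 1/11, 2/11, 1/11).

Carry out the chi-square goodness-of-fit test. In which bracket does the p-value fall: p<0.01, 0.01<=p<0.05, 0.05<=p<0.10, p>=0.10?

n = 134; E_i = n·p_i = [24.36, 36.55, 24.36, 12.18, 24.36, 12.18]
χ² = (28−24.36)²/24.36 + (22−36.55)²/36.55 + (30−24.36)²/24.36 + (19−12.18)²/12.18 + (23−24.36)²/24.36 + (12−12.18)²/12.18 = 11.5311
df = 5
p-value (upper-tail) = 0.04181
→ bracket: 0.01<=p<0.05

p-value bracket: 0.01<=p<0.05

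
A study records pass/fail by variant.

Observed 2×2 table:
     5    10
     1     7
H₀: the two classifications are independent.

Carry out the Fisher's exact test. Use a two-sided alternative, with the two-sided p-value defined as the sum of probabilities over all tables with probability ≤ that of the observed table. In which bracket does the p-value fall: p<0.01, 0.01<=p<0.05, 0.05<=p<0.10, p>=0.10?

Margins: r₁=15, r₂=8, c₁=6, c₂=17, n=23
p_obs = C(15,5)·C(8,1)/C(23,6); sum pmf over tables with pmf ≤ p_obs
p-value (two-sided) = 0.36898
→ bracket: p>=0.10

p-value bracket: p>=0.10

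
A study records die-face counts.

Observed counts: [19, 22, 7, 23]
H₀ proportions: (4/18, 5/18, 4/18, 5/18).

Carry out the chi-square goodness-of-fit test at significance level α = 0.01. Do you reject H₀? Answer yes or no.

reject H₀: no

n = 71; E_i = n·p_i = [15.78, 19.72, 15.78, 19.72]
χ² = (19−15.78)²/15.78 + (22−19.72)²/19.72 + (7−15.78)²/15.78 + (23−19.72)²/19.72 = 6.3493
df = 3
p-value (upper-tail) = 0.09580
At α=0.01: p ≥ α → fail to reject H₀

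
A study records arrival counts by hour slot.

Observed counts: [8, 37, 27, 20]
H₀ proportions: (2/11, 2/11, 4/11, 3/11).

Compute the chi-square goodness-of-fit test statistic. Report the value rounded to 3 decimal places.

test statistic = 31.401

n = 92; E_i = n·p_i = [16.73, 16.73, 33.45, 25.09]
χ² = (8−16.73)²/16.73 + (37−16.73)²/16.73 + (27−33.45)²/33.45 + (20−25.09)²/25.09 = 31.4013
df = 3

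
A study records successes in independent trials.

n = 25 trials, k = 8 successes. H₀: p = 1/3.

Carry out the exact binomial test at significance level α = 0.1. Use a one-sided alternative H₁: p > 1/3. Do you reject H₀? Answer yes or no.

reject H₀: no

Exact binomial: n=25, k=8, p₀=1/3=0.3333
P(X≥8) from Σ C(n,i)·p₀^i·(1−p₀)^(n−i)
p-value (one-sided, H₁ greater) = 0.62974
At α=0.1: p ≥ α → fail to reject H₀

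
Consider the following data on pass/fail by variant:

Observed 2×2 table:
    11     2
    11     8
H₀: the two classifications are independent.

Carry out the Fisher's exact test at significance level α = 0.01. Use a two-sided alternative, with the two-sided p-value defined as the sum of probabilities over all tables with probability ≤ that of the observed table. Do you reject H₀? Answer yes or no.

reject H₀: no

Margins: r₁=13, r₂=19, c₁=22, c₂=10, n=32
p_obs = C(13,11)·C(19,11)/C(32,22); sum pmf over tables with pmf ≤ p_obs
p-value (two-sided) = 0.14083
At α=0.01: p ≥ α → fail to reject H₀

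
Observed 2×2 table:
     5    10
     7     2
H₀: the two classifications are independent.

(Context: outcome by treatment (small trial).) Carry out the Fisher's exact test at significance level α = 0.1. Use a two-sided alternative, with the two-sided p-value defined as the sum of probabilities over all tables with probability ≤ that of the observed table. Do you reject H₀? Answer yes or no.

Margins: r₁=15, r₂=9, c₁=12, c₂=12, n=24
p_obs = C(15,5)·C(9,7)/C(24,12); sum pmf over tables with pmf ≤ p_obs
p-value (two-sided) = 0.08938
At α=0.1: p < α → reject H₀

reject H₀: yes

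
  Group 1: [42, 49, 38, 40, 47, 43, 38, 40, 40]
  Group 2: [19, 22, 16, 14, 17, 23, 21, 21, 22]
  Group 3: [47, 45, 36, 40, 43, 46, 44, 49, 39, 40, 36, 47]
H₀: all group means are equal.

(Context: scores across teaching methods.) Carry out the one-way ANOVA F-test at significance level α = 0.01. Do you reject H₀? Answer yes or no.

Group means [41.89, 19.44, 42.67], grand mean 35.467
SSB = Σnᵢ(x̄ᵢ−x̄)² = 3303.689; SSW = ΣΣ(x−x̄ᵢ)² = 409.778
MSB = 3303.689/2 = 1651.8444; MSW = 409.778/27 = 15.1770
F = MSB/MSW = 108.8390
df = (2, 27)
p-value (upper-tail) = 0.00000
At α=0.01: p < α → reject H₀

reject H₀: yes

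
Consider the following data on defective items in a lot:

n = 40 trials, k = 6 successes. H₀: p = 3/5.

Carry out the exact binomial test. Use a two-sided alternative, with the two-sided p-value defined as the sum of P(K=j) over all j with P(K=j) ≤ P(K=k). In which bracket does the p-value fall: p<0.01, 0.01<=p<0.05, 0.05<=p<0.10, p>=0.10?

p-value bracket: p<0.01

Exact binomial: n=40, k=6, p₀=3/5=0.6000
P(X=j) = C(n,j)·p₀^j·(1−p₀)^(n−j); p = Σ P(X=j) over j with P(X=j) ≤ P(X=6)
p-value (two-sided) = 0.00000
→ bracket: p<0.01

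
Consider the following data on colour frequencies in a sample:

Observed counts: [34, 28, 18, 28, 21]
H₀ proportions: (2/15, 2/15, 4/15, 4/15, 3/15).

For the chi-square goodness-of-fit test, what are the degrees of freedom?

df = k − 1 = 5 − 1 = 4

degrees of freedom = 4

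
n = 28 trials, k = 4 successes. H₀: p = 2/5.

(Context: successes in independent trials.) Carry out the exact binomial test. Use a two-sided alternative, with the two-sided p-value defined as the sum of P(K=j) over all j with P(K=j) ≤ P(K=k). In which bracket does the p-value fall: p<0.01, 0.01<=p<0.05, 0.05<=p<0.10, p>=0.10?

Exact binomial: n=28, k=4, p₀=2/5=0.4000
P(X=j) = C(n,j)·p₀^j·(1−p₀)^(n−j); p = Σ P(X=j) over j with P(X=j) ≤ P(X=4)
p-value (two-sided) = 0.00587
→ bracket: p<0.01

p-value bracket: p<0.01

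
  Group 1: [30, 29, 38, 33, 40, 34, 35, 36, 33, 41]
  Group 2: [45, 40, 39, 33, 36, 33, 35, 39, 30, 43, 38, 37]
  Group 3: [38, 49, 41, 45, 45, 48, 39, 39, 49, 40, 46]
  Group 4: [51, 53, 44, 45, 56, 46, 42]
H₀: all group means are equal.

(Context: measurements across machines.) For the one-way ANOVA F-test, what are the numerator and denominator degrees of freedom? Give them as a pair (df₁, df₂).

degrees of freedom = [3, 36]

k = 4 groups, N = 40 total
df = (k−1, N−k) = (4−1, 40−4) = (3, 36)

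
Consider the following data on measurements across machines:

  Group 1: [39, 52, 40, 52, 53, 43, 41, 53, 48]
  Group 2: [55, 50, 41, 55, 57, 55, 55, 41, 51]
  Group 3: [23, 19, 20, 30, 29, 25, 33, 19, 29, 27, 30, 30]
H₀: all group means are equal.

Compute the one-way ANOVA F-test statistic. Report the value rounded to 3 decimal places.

test statistic = 60.807

Group means [46.78, 51.11, 26.17], grand mean 39.833
SSB = Σnᵢ(x̄ᵢ−x̄)² = 3820.056; SSW = ΣΣ(x−x̄ᵢ)² = 848.111
MSB = 3820.056/2 = 1910.0278; MSW = 848.111/27 = 31.4115
F = MSB/MSW = 60.8066
df = (2, 27)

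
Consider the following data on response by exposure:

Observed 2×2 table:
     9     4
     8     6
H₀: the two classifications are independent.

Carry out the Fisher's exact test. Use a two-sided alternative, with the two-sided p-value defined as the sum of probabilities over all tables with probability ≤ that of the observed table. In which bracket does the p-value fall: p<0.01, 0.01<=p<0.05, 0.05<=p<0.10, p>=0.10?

p-value bracket: p>=0.10

Margins: r₁=13, r₂=14, c₁=17, c₂=10, n=27
p_obs = C(13,9)·C(14,8)/C(27,17); sum pmf over tables with pmf ≤ p_obs
p-value (two-sided) = 0.69458
→ bracket: p>=0.10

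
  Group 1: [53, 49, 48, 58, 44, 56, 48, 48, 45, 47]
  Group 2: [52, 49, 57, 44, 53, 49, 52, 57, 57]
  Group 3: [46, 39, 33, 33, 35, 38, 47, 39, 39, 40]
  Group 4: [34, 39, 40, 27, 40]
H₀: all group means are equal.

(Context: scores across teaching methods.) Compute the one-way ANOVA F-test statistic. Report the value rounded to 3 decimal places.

test statistic = 21.532

Group means [49.60, 52.22, 38.90, 36.00], grand mean 45.147
SSB = Σnᵢ(x̄ᵢ−x̄)² = 1457.409; SSW = ΣΣ(x−x̄ᵢ)² = 676.856
MSB = 1457.409/3 = 485.8031; MSW = 676.856/30 = 22.5619
F = MSB/MSW = 21.5321
df = (3, 30)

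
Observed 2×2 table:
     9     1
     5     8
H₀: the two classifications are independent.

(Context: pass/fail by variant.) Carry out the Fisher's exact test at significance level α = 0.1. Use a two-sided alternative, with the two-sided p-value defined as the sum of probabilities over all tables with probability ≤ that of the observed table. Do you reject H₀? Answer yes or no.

Margins: r₁=10, r₂=13, c₁=14, c₂=9, n=23
p_obs = C(10,9)·C(13,5)/C(23,14); sum pmf over tables with pmf ≤ p_obs
p-value (two-sided) = 0.02881
At α=0.1: p < α → reject H₀

reject H₀: yes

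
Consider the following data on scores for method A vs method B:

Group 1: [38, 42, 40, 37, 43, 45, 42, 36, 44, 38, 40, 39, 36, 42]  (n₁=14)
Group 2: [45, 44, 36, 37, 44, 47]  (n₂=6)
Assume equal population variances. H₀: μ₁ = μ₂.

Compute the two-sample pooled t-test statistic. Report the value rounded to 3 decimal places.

test statistic = -1.201

x̄₁=40.143, s₁=2.931, n₁=14
x̄₂=42.167, s₂=4.535, n₂=6
s_p² = [13·2.931² + 5·4.535²]/18 = 11.9193
SE = √(s_p²·(1/14+1/6)) = 1.6846
t = (40.143−42.167)/1.6846 = -1.2013
df = 18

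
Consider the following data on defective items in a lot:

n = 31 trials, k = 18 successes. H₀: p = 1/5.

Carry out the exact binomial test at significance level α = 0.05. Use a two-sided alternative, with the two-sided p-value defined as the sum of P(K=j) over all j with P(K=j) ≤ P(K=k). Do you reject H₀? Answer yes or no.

reject H₀: yes

Exact binomial: n=31, k=18, p₀=1/5=0.2000
P(X=j) = C(n,j)·p₀^j·(1−p₀)^(n−j); p = Σ P(X=j) over j with P(X=j) ≤ P(X=18)
p-value (two-sided) = 0.00000
At α=0.05: p < α → reject H₀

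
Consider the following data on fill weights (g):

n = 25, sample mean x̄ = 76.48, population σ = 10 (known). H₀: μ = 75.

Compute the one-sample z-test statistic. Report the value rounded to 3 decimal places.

SE = σ/√n = 10/√25 = 2.0000
z = (x̄−μ₀)/SE = (76.48−75)/2.0000 = 0.7400

test statistic = 0.740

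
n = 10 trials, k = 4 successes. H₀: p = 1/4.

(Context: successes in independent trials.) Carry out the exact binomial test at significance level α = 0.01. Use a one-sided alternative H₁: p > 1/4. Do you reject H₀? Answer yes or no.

Exact binomial: n=10, k=4, p₀=1/4=0.2500
P(X≥4) from Σ C(n,i)·p₀^i·(1−p₀)^(n−i)
p-value (one-sided, H₁ greater) = 0.22412
At α=0.01: p ≥ α → fail to reject H₀

reject H₀: no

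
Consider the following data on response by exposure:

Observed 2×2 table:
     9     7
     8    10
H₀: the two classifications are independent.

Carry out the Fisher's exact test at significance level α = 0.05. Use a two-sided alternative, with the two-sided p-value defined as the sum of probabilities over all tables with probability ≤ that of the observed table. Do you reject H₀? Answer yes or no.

Margins: r₁=16, r₂=18, c₁=17, c₂=17, n=34
p_obs = C(16,9)·C(18,8)/C(34,17); sum pmf over tables with pmf ≤ p_obs
p-value (two-sided) = 0.73186
At α=0.05: p ≥ α → fail to reject H₀

reject H₀: no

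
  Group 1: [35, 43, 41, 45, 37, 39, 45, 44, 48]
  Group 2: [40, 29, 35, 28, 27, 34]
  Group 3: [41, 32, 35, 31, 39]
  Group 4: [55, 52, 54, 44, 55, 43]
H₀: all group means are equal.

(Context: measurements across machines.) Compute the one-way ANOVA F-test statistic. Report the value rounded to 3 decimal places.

Group means [41.89, 32.17, 35.60, 50.50], grand mean 40.423
SSB = Σnᵢ(x̄ᵢ−x̄)² = 1153.924; SSW = ΣΣ(x−x̄ᵢ)² = 498.422
MSB = 1153.924/3 = 384.6413; MSW = 498.422/22 = 22.6556
F = MSB/MSW = 16.9778
df = (3, 22)

test statistic = 16.978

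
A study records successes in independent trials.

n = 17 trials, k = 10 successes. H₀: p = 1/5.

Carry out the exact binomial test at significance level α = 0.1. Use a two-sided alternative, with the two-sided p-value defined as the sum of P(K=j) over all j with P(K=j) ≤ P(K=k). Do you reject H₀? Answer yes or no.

reject H₀: yes

Exact binomial: n=17, k=10, p₀=1/5=0.2000
P(X=j) = C(n,j)·p₀^j·(1−p₀)^(n−j); p = Σ P(X=j) over j with P(X=j) ≤ P(X=10)
p-value (two-sided) = 0.00049
At α=0.1: p < α → reject H₀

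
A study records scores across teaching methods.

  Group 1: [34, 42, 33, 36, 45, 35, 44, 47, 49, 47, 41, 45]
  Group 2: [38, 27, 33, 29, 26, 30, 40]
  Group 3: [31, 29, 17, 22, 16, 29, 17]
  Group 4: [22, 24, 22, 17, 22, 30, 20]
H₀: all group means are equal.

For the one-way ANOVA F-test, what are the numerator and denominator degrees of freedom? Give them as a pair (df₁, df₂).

degrees of freedom = [3, 29]

k = 4 groups, N = 33 total
df = (k−1, N−k) = (4−1, 33−4) = (3, 29)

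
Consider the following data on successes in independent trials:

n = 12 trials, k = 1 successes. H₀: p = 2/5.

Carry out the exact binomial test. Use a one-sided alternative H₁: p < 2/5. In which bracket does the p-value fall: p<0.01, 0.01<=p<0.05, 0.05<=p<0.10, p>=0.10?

Exact binomial: n=12, k=1, p₀=2/5=0.4000
P(X≤1) from Σ C(n,i)·p₀^i·(1−p₀)^(n−i)
p-value (one-sided, H₁ less) = 0.01959
→ bracket: 0.01<=p<0.05

p-value bracket: 0.01<=p<0.05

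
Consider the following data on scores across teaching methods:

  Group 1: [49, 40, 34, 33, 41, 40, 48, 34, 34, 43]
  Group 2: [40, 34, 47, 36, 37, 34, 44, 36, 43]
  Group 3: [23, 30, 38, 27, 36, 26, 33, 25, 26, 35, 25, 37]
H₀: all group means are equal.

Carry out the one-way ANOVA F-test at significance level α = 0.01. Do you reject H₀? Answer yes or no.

Group means [39.60, 39.00, 30.08], grand mean 35.742
SSB = Σnᵢ(x̄ᵢ−x̄)² = 628.619; SSW = ΣΣ(x−x̄ᵢ)² = 811.317
MSB = 628.619/2 = 314.3094; MSW = 811.317/28 = 28.9756
F = MSB/MSW = 10.8474
df = (2, 28)
p-value (upper-tail) = 0.00032
At α=0.01: p < α → reject H₀

reject H₀: yes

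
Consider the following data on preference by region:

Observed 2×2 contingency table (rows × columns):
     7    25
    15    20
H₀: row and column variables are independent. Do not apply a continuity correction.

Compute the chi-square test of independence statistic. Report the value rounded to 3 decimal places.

test statistic = 3.337

Row totals [32, 35], col totals [22, 45], n=67
χ² = (7−10.51)²/10.51 + (25−21.49)²/21.49 + (15−11.49)²/11.49 + (20−23.51)²/23.51 = 3.3370
df = 1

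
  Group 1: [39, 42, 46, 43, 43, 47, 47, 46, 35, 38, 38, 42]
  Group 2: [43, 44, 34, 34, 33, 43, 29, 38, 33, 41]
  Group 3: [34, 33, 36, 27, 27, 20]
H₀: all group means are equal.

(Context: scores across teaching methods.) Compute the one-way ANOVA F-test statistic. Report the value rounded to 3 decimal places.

test statistic = 13.383

Group means [42.17, 37.20, 29.50], grand mean 37.679
SSB = Σnᵢ(x̄ᵢ−x̄)² = 645.340; SSW = ΣΣ(x−x̄ᵢ)² = 602.767
MSB = 645.340/2 = 322.6702; MSW = 602.767/25 = 24.1107
F = MSB/MSW = 13.3829
df = (2, 25)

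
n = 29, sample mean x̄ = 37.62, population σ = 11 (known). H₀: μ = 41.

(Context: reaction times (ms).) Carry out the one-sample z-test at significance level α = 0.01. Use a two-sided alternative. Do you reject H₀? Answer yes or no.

reject H₀: no

SE = σ/√n = 11/√29 = 2.0426
z = (x̄−μ₀)/SE = (37.62−41)/2.0426 = -1.6547
p-value (two-sided) = 0.09798
At α=0.01: p ≥ α → fail to reject H₀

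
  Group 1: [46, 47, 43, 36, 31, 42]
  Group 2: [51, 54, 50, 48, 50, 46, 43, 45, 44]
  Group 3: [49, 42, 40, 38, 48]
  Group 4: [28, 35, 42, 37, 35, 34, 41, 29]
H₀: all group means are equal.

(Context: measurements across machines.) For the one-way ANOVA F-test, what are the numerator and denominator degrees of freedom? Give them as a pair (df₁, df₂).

k = 4 groups, N = 28 total
df = (k−1, N−k) = (4−1, 28−4) = (3, 24)

degrees of freedom = [3, 24]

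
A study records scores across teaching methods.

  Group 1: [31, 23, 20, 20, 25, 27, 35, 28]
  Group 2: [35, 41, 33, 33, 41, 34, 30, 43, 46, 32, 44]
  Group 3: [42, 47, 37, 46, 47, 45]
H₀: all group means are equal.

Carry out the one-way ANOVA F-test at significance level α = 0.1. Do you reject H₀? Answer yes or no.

Group means [26.12, 37.45, 44.00], grand mean 35.400
SSB = Σnᵢ(x̄ᵢ−x̄)² = 1178.398; SSW = ΣΣ(x−x̄ᵢ)² = 583.602
MSB = 1178.398/2 = 589.1989; MSW = 583.602/22 = 26.5274
F = MSB/MSW = 22.2110
df = (2, 22)
p-value (upper-tail) = 0.00001
At α=0.1: p < α → reject H₀

reject H₀: yes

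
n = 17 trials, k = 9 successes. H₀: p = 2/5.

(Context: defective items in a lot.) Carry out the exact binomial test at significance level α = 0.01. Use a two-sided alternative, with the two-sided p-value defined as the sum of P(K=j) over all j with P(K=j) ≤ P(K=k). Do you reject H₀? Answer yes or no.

Exact binomial: n=17, k=9, p₀=2/5=0.4000
P(X=j) = C(n,j)·p₀^j·(1−p₀)^(n−j); p = Σ P(X=j) over j with P(X=j) ≤ P(X=9)
p-value (two-sided) = 0.32494
At α=0.01: p ≥ α → fail to reject H₀

reject H₀: no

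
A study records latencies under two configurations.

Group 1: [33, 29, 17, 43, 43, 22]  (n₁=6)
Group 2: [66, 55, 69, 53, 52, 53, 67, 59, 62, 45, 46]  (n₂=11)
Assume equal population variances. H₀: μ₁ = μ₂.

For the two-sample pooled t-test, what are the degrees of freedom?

degrees of freedom = 15

df = n₁ + n₂ − 2 = 6 + 11 − 2 = 15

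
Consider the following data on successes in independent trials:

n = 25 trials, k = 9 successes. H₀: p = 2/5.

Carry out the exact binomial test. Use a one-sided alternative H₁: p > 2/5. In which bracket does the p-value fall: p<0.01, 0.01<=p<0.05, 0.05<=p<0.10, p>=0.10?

p-value bracket: p>=0.10

Exact binomial: n=25, k=9, p₀=2/5=0.4000
P(X≥9) from Σ C(n,i)·p₀^i·(1−p₀)^(n−i)
p-value (one-sided, H₁ greater) = 0.72647
→ bracket: p>=0.10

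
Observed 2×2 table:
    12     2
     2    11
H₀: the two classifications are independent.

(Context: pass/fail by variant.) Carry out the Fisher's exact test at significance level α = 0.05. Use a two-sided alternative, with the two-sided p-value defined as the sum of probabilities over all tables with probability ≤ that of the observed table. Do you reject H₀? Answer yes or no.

reject H₀: yes

Margins: r₁=14, r₂=13, c₁=14, c₂=13, n=27
p_obs = C(14,12)·C(13,2)/C(27,14); sum pmf over tables with pmf ≤ p_obs
p-value (two-sided) = 0.00042
At α=0.05: p < α → reject H₀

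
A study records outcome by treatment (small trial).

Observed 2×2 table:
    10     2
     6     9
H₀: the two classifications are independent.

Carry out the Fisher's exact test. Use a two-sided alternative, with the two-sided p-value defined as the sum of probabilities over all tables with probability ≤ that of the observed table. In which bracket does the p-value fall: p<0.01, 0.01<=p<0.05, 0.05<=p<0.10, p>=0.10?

p-value bracket: 0.01<=p<0.05

Margins: r₁=12, r₂=15, c₁=16, c₂=11, n=27
p_obs = C(12,10)·C(15,6)/C(27,16); sum pmf over tables with pmf ≤ p_obs
p-value (two-sided) = 0.04733
→ bracket: 0.01<=p<0.05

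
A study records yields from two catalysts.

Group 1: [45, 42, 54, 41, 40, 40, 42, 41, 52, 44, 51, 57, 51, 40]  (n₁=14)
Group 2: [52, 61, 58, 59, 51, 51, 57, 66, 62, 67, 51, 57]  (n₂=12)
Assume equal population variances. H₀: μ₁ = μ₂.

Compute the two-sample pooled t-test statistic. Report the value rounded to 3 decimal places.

test statistic = -5.199

x̄₁=45.714, s₁=5.980, n₁=14
x̄₂=57.667, s₂=5.678, n₂=12
s_p² = [13·5.980² + 11·5.678²]/24 = 34.1468
SE = √(s_p²·(1/14+1/12)) = 2.2988
t = (45.714−57.667)/2.2988 = -5.1993
df = 24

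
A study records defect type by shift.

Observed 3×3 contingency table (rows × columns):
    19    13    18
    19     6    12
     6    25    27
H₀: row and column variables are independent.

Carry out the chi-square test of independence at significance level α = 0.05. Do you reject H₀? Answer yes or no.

reject H₀: yes

Row totals [50, 37, 58], col totals [44, 44, 57], n=145
χ² = (19−15.17)²/15.17 + (13−15.17)²/15.17 + (18−19.66)²/19.66 + (19−11.23)²/11.23 + (6−11.23)²/11.23 + (12−14.54)²/14.54 + (6−17.60)²/17.60 + (25−17.60)²/17.60 + (27−22.80)²/22.80 = 21.2063
df = 4
p-value (upper-tail) = 0.00029
At α=0.05: p < α → reject H₀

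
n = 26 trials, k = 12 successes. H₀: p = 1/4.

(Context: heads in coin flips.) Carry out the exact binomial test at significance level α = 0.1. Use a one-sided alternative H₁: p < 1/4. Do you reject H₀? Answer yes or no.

Exact binomial: n=26, k=12, p₀=1/4=0.2500
P(X≤12) from Σ C(n,i)·p₀^i·(1−p₀)^(n−i)
p-value (one-sided, H₁ less) = 0.99479
At α=0.1: p ≥ α → fail to reject H₀

reject H₀: no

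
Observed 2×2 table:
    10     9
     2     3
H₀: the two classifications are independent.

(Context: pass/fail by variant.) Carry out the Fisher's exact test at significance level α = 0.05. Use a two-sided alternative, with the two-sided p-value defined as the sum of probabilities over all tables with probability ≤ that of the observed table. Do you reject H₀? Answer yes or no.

reject H₀: no

Margins: r₁=19, r₂=5, c₁=12, c₂=12, n=24
p_obs = C(19,10)·C(5,2)/C(24,12); sum pmf over tables with pmf ≤ p_obs
p-value (two-sided) = 1.00000
At α=0.05: p ≥ α → fail to reject H₀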